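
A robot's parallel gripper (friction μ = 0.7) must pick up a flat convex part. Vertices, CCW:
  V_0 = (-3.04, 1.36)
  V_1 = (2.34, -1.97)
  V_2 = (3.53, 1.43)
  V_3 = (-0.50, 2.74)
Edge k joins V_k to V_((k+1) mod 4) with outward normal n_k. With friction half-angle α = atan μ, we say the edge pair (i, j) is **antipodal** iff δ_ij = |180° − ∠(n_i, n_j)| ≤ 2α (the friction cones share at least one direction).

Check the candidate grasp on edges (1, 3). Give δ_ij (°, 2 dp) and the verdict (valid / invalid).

δ = 42.19°, valid

α = atan 0.7 = 34.99°;  2α = 69.98°
edge 1: e_1 = (+1.19, +3.40);  n_1 = (+0.9439, -0.3304)
edge 3: e_3 = (-2.54, -1.38);  n_3 = (-0.4774, +0.8787)
∠(n_1, n_3) = 137.81°
δ = |180° − 137.81°| = 42.19°
42.19° ≤ 2α = 69.98°  →  valid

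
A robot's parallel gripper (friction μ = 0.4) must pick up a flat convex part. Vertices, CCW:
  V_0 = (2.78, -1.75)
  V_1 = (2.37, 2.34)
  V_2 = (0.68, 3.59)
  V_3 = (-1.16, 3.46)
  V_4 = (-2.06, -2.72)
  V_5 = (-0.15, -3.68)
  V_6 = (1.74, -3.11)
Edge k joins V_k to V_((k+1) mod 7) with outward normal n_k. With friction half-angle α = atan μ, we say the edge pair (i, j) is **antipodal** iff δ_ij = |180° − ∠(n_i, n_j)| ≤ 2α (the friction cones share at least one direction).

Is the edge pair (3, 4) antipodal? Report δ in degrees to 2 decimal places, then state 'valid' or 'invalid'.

α = atan 0.4 = 21.80°;  2α = 43.60°
edge 3: e_3 = (-0.90, -6.18);  n_3 = (-0.9896, +0.1441)
edge 4: e_4 = (+1.91, -0.96);  n_4 = (-0.4491, -0.8935)
∠(n_3, n_4) = 71.60°
δ = |180° − 71.60°| = 108.40°
108.40° > 2α = 43.60°  →  invalid

δ = 108.40°, invalid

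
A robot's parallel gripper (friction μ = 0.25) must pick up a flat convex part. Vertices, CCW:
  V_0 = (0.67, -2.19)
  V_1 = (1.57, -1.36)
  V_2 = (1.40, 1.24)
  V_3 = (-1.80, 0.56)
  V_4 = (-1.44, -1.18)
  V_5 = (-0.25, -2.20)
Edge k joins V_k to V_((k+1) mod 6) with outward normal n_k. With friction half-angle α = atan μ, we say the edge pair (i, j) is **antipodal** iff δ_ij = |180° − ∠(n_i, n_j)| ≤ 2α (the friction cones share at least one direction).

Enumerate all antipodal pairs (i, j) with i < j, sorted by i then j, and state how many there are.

count = 2; pairs: (1,3), (2,5)

α = atan 0.25 = 14.04°;  2α = 28.07°
n_0 = (+0.6779, -0.7351)
n_1 = (+0.9979, +0.0652)
n_2 = (-0.2079, +0.9782)
n_3 = (-0.9793, -0.2026)
n_4 = (-0.6508, -0.7593)
n_5 = (+0.0109, -0.9999)
  (0,1): δ = 128.94°  ·
  (0,2): δ = 30.69°  ·
  (0,3): δ = 59.01°  ·
  (0,4): δ = 96.72°  ·
  (0,5): δ = 137.94°  ·
  (1,2): δ = 81.74°  ·
  (1,3): δ = 7.95°  ✓
  (1,4): δ = 45.66°  ·
  (1,5): δ = 86.88°  ·
  (2,3): δ = 90.31°  ·
  (2,4): δ = 52.60°  ·
  (2,5): δ = 11.37°  ✓
  (3,4): δ = 142.29°  ·
  (3,5): δ = 101.07°  ·
  (4,5): δ = 138.78°  ·
antipodal pairs: 2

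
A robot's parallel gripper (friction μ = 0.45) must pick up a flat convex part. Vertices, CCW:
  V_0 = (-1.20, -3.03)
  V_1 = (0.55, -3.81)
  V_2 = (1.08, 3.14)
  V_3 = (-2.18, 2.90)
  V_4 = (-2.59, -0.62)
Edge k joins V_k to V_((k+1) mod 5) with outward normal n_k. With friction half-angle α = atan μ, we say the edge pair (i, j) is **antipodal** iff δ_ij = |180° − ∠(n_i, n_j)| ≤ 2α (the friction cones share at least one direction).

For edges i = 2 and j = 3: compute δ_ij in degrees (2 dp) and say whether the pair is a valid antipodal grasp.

α = atan 0.45 = 24.23°;  2α = 48.46°
edge 2: e_2 = (-3.26, -0.24);  n_2 = (-0.0734, +0.9973)
edge 3: e_3 = (-0.41, -3.52);  n_3 = (-0.9933, +0.1157)
∠(n_2, n_3) = 79.15°
δ = |180° − 79.15°| = 100.85°
100.85° > 2α = 48.46°  →  invalid

δ = 100.85°, invalid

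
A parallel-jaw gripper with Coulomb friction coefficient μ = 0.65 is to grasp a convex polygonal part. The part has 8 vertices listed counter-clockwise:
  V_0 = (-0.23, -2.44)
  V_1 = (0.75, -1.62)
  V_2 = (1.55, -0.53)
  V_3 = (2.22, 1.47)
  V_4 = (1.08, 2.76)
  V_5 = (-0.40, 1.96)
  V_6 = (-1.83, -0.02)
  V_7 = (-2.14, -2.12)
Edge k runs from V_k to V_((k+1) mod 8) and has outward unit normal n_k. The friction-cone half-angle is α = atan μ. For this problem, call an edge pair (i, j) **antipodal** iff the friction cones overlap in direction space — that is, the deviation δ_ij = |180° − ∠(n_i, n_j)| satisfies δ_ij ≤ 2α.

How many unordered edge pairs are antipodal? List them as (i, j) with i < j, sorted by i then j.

count = 13; pairs: (0,4), (0,5), (0,6), (1,4), (1,5), (1,6), (2,4), (2,5), (2,6), (3,6), (3,7), (4,7), (5,7)

α = atan 0.65 = 33.02°;  2α = 66.05°
n_0 = (+0.6417, -0.7669)
n_1 = (+0.8062, -0.5917)
n_2 = (+0.9482, -0.3176)
n_3 = (+0.7493, +0.6622)
n_4 = (-0.4755, +0.8797)
n_5 = (-0.8107, +0.5855)
n_6 = (-0.9893, +0.1460)
n_7 = (-0.1652, -0.9863)
  (0,1): δ = 166.20°  ·
  (0,2): δ = 148.44°  ·
  (0,3): δ = 88.45°  ·
  (0,4): δ = 11.53°  ✓
  (0,5): δ = 14.24°  ✓
  (0,6): δ = 41.68°  ✓
  (0,7): δ = 130.57°  ·
  (1,2): δ = 162.24°  ·
  (1,3): δ = 102.26°  ·
  (1,4): δ = 25.33°  ✓
  (1,5): δ = 0.44°  ✓
  (1,6): δ = 27.88°  ✓
  (1,7): δ = 116.77°  ·
  (2,3): δ = 120.01°  ·
  (2,4): δ = 43.09°  ✓
  (2,5): δ = 17.32°  ✓
  (2,6): δ = 10.12°  ✓
  (2,7): δ = 99.01°  ·
  (3,4): δ = 103.07°  ·
  (3,5): δ = 77.31°  ·
  (3,6): δ = 49.87°  ✓
  (3,7): δ = 39.02°  ✓
  (4,5): δ = 154.23°  ·
  (4,6): δ = 126.79°  ·
  (4,7): δ = 37.90°  ✓
  (5,6): δ = 152.56°  ·
  (5,7): δ = 63.67°  ✓
  (6,7): δ = 91.11°  ·
antipodal pairs: 13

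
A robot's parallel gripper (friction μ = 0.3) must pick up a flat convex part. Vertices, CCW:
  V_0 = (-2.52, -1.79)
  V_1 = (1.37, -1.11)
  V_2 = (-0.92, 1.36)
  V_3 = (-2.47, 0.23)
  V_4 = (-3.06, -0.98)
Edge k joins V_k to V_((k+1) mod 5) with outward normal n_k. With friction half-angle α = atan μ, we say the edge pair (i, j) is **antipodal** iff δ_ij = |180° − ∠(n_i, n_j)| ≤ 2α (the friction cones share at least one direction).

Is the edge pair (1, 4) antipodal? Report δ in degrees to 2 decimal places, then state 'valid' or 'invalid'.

δ = 9.14°, valid

α = atan 0.3 = 16.70°;  2α = 33.40°
edge 1: e_1 = (-2.29, +2.47);  n_1 = (+0.7333, +0.6799)
edge 4: e_4 = (+0.54, -0.81);  n_4 = (-0.8321, -0.5547)
∠(n_1, n_4) = 170.86°
δ = |180° − 170.86°| = 9.14°
9.14° ≤ 2α = 33.40°  →  valid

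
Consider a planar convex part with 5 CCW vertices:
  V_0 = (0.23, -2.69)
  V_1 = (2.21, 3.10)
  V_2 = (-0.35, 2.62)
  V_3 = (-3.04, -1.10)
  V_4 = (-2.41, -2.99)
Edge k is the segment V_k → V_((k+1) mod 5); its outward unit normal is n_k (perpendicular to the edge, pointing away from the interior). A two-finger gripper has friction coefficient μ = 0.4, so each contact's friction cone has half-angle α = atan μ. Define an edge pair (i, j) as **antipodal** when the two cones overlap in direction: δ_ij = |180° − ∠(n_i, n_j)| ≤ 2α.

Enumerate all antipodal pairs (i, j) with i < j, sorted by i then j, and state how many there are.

count = 3; pairs: (0,2), (0,3), (1,4)

α = atan 0.4 = 21.80°;  2α = 43.60°
n_0 = (+0.9462, -0.3236)
n_1 = (-0.1843, +0.9829)
n_2 = (-0.8103, +0.5860)
n_3 = (-0.9487, -0.3162)
n_4 = (+0.1129, -0.9936)
  (0,1): δ = 60.50°  ·
  (0,2): δ = 16.99°  ✓
  (0,3): δ = 37.31°  ✓
  (0,4): δ = 115.36°  ·
  (1,2): δ = 136.49°  ·
  (1,3): δ = 82.18°  ·
  (1,4): δ = 4.14°  ✓
  (2,3): δ = 125.69°  ·
  (2,4): δ = 47.65°  ·
  (3,4): δ = 101.95°  ·
antipodal pairs: 3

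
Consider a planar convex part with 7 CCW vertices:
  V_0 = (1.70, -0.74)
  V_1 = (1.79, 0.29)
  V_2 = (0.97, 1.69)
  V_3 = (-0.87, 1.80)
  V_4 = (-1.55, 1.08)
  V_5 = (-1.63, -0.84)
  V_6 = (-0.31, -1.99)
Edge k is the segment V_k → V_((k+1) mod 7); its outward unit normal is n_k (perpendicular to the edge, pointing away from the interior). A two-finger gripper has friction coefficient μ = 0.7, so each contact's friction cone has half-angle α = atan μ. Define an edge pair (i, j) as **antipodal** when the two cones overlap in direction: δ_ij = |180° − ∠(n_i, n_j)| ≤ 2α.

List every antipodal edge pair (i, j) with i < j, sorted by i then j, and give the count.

count = 9; pairs: (0,3), (0,4), (0,5), (1,4), (1,5), (2,5), (2,6), (3,6), (4,6)

α = atan 0.7 = 34.99°;  2α = 69.98°
n_0 = (+0.9962, -0.0870)
n_1 = (+0.8629, +0.5054)
n_2 = (+0.0597, +0.9982)
n_3 = (-0.7270, +0.6866)
n_4 = (-0.9991, +0.0416)
n_5 = (-0.6569, -0.7540)
n_6 = (+0.5281, -0.8492)
  (0,1): δ = 144.65°  ·
  (0,2): δ = 88.43°  ·
  (0,3): δ = 38.37°  ✓
  (0,4): δ = 2.61°  ✓
  (0,5): δ = 53.93°  ✓
  (0,6): δ = 126.87°  ·
  (1,2): δ = 123.78°  ·
  (1,3): δ = 73.72°  ·
  (1,4): δ = 32.74°  ✓
  (1,5): δ = 18.58°  ✓
  (1,6): δ = 91.52°  ·
  (2,3): δ = 129.94°  ·
  (2,4): δ = 88.96°  ·
  (2,5): δ = 37.64°  ✓
  (2,6): δ = 35.30°  ✓
  (3,4): δ = 139.02°  ·
  (3,5): δ = 87.70°  ·
  (3,6): δ = 14.76°  ✓
  (4,5): δ = 128.68°  ·
  (4,6): δ = 55.74°  ✓
  (5,6): δ = 107.06°  ·
antipodal pairs: 9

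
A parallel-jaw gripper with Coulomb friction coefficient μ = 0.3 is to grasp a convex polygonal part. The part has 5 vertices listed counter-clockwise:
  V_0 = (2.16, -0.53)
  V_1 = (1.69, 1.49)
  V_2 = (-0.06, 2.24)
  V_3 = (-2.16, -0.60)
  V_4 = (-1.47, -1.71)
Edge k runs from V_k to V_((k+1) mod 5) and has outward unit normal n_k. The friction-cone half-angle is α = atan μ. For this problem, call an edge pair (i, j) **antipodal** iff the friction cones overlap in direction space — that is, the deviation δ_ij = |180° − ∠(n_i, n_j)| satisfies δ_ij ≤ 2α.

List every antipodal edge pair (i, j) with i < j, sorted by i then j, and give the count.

count = 1; pairs: (0,3)

α = atan 0.3 = 16.70°;  2α = 33.40°
n_0 = (+0.9740, +0.2266)
n_1 = (+0.3939, +0.9191)
n_2 = (-0.8041, +0.5946)
n_3 = (-0.8493, -0.5279)
n_4 = (+0.3091, -0.9510)
  (0,1): δ = 126.30°  ·
  (0,2): δ = 49.58°  ·
  (0,3): δ = 18.77°  ✓
  (0,4): δ = 94.91°  ·
  (1,2): δ = 103.28°  ·
  (1,3): δ = 34.94°  ·
  (1,4): δ = 41.21°  ·
  (2,3): δ = 111.65°  ·
  (2,4): δ = 35.51°  ·
  (3,4): δ = 103.86°  ·
antipodal pairs: 1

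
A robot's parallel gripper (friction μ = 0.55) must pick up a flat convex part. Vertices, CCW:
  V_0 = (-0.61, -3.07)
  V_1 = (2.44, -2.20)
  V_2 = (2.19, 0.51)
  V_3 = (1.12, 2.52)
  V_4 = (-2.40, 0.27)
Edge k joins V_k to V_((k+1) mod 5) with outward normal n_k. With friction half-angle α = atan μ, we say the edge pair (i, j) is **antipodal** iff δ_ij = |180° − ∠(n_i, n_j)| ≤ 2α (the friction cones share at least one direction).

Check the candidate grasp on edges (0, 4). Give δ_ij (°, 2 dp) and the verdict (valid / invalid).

α = atan 0.55 = 28.81°;  2α = 57.62°
edge 0: e_0 = (+3.05, +0.87);  n_0 = (+0.2743, -0.9616)
edge 4: e_4 = (+1.79, -3.34);  n_4 = (-0.8814, -0.4724)
∠(n_0, n_4) = 77.73°
δ = |180° − 77.73°| = 102.27°
102.27° > 2α = 57.62°  →  invalid

δ = 102.27°, invalid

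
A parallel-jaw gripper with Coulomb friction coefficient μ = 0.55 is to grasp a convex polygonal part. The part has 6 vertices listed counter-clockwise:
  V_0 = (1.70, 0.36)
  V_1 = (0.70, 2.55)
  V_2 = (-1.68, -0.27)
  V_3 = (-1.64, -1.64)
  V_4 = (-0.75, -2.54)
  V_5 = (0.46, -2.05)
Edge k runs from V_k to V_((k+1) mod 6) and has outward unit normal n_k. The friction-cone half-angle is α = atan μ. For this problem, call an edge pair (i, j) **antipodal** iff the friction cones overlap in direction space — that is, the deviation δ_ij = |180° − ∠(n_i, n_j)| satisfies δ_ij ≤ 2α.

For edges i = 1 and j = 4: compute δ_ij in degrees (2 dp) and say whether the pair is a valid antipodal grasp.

α = atan 0.55 = 28.81°;  2α = 57.62°
edge 1: e_1 = (-2.38, -2.82);  n_1 = (-0.7642, +0.6450)
edge 4: e_4 = (+1.21, +0.49);  n_4 = (+0.3753, -0.9269)
∠(n_1, n_4) = 152.21°
δ = |180° − 152.21°| = 27.79°
27.79° ≤ 2α = 57.62°  →  valid

δ = 27.79°, valid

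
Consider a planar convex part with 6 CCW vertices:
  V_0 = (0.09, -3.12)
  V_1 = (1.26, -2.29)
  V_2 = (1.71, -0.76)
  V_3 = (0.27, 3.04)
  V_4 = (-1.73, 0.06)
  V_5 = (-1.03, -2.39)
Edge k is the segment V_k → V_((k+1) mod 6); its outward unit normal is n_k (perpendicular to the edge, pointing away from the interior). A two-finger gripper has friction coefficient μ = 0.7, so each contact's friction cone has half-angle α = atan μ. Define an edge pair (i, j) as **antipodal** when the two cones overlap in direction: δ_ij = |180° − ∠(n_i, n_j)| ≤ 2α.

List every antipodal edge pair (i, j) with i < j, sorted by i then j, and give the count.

count = 6; pairs: (0,3), (1,3), (1,4), (2,3), (2,4), (2,5)

α = atan 0.7 = 34.99°;  2α = 69.98°
n_0 = (+0.5786, -0.8156)
n_1 = (+0.9594, -0.2822)
n_2 = (+0.9351, +0.3544)
n_3 = (-0.8303, +0.5573)
n_4 = (-0.9615, -0.2747)
n_5 = (-0.5460, -0.8378)
  (0,1): δ = 141.74°  ·
  (0,2): δ = 104.60°  ·
  (0,3): δ = 20.78°  ✓
  (0,4): δ = 70.59°  ·
  (0,5): δ = 111.55°  ·
  (1,2): δ = 142.86°  ·
  (1,3): δ = 17.48°  ✓
  (1,4): δ = 32.33°  ✓
  (1,5): δ = 73.29°  ·
  (2,3): δ = 54.62°  ✓
  (2,4): δ = 4.81°  ✓
  (2,5): δ = 36.15°  ✓
  (3,4): δ = 130.19°  ·
  (3,5): δ = 89.23°  ·
  (4,5): δ = 139.04°  ·
antipodal pairs: 6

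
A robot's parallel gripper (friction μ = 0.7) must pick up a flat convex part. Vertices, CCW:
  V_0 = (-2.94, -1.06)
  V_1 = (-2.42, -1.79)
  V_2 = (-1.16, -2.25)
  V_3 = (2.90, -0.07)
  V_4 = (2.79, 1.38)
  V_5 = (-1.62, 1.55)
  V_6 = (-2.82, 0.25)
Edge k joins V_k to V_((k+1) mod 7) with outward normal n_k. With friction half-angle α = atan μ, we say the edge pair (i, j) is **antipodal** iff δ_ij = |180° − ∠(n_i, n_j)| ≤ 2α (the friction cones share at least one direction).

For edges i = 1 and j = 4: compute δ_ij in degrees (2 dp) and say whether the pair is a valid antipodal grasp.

α = atan 0.7 = 34.99°;  2α = 69.98°
edge 1: e_1 = (+1.26, -0.46);  n_1 = (-0.3429, -0.9394)
edge 4: e_4 = (-4.41, +0.17);  n_4 = (+0.0385, +0.9993)
∠(n_1, n_4) = 162.15°
δ = |180° − 162.15°| = 17.85°
17.85° ≤ 2α = 69.98°  →  valid

δ = 17.85°, valid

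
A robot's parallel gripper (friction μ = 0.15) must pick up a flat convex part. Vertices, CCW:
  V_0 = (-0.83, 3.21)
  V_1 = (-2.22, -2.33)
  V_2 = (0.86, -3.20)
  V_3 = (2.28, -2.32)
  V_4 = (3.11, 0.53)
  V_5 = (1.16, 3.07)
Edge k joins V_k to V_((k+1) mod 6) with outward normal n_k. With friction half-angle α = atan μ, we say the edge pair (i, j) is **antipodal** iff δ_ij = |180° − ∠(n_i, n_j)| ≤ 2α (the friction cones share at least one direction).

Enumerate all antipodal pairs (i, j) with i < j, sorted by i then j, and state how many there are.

count = 2; pairs: (0,3), (1,5)

α = atan 0.15 = 8.53°;  2α = 17.06°
n_0 = (-0.9699, +0.2434)
n_1 = (-0.2718, -0.9623)
n_2 = (+0.5268, -0.8500)
n_3 = (+0.9601, -0.2796)
n_4 = (+0.7932, +0.6090)
n_5 = (+0.0702, +0.9975)
  (0,1): δ = 91.69°  ·
  (0,2): δ = 44.13°  ·
  (0,3): δ = 2.15°  ✓
  (0,4): δ = 51.60°  ·
  (0,5): δ = 100.06°  ·
  (1,2): δ = 132.44°  ·
  (1,3): δ = 90.46°  ·
  (1,4): δ = 36.71°  ·
  (1,5): δ = 11.75°  ✓
  (2,3): δ = 138.02°  ·
  (2,4): δ = 84.27°  ·
  (2,5): δ = 35.81°  ·
  (3,4): δ = 126.25°  ·
  (3,5): δ = 77.79°  ·
  (4,5): δ = 131.54°  ·
antipodal pairs: 2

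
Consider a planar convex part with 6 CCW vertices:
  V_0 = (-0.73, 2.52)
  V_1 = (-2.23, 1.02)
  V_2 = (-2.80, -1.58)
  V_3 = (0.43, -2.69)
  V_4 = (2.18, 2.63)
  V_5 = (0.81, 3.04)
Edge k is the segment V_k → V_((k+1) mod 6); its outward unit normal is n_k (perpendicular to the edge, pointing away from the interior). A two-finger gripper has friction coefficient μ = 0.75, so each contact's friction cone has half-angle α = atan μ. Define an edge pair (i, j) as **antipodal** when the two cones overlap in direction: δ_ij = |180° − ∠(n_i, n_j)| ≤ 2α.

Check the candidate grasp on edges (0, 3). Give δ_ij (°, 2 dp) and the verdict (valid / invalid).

δ = 26.79°, valid

α = atan 0.75 = 36.87°;  2α = 73.74°
edge 0: e_0 = (-1.50, -1.50);  n_0 = (-0.7071, +0.7071)
edge 3: e_3 = (+1.75, +5.32);  n_3 = (+0.9499, -0.3125)
∠(n_0, n_3) = 153.21°
δ = |180° − 153.21°| = 26.79°
26.79° ≤ 2α = 73.74°  →  valid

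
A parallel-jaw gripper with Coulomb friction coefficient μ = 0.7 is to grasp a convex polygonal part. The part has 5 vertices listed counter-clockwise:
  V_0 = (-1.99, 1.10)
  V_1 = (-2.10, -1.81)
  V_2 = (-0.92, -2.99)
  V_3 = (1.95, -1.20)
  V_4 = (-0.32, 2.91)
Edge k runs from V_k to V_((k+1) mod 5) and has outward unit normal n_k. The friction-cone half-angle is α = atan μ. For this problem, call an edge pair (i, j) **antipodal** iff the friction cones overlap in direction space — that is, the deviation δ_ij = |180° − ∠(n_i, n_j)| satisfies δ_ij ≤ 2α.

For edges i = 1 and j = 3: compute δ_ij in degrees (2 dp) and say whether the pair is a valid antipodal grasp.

δ = 16.09°, valid

α = atan 0.7 = 34.99°;  2α = 69.98°
edge 1: e_1 = (+1.18, -1.18);  n_1 = (-0.7071, -0.7071)
edge 3: e_3 = (-2.27, +4.11);  n_3 = (+0.8754, +0.4835)
∠(n_1, n_3) = 163.91°
δ = |180° − 163.91°| = 16.09°
16.09° ≤ 2α = 69.98°  →  valid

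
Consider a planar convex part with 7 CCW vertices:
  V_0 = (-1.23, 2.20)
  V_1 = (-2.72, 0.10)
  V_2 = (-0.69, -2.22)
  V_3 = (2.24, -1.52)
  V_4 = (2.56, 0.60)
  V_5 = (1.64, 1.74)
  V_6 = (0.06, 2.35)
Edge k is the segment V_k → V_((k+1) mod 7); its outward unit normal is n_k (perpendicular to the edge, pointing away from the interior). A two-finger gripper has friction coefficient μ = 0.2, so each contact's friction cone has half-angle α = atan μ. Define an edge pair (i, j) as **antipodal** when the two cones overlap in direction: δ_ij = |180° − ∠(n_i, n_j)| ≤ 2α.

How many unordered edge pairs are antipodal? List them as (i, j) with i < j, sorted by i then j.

count = 2; pairs: (1,4), (2,6)

α = atan 0.2 = 11.31°;  2α = 22.62°
n_0 = (-0.8156, +0.5787)
n_1 = (-0.7526, -0.6585)
n_2 = (+0.2324, -0.9726)
n_3 = (+0.9888, -0.1493)
n_4 = (+0.7782, +0.6280)
n_5 = (+0.3602, +0.9329)
n_6 = (-0.1155, +0.9933)
  (0,1): δ = 103.46°  ·
  (0,2): δ = 41.21°  ·
  (0,3): δ = 26.77°  ·
  (0,4): δ = 74.26°  ·
  (0,5): δ = 104.25°  ·
  (0,6): δ = 131.99°  ·
  (1,2): δ = 117.75°  ·
  (1,3): δ = 49.77°  ·
  (1,4): δ = 2.28°  ✓
  (1,5): δ = 27.70°  ·
  (1,6): δ = 55.45°  ·
  (2,3): δ = 112.02°  ·
  (2,4): δ = 64.53°  ·
  (2,5): δ = 34.55°  ·
  (2,6): δ = 6.80°  ✓
  (3,4): δ = 132.51°  ·
  (3,5): δ = 102.53°  ·
  (3,6): δ = 74.78°  ·
  (4,5): δ = 150.01°  ·
  (4,6): δ = 122.27°  ·
  (5,6): δ = 152.26°  ·
antipodal pairs: 2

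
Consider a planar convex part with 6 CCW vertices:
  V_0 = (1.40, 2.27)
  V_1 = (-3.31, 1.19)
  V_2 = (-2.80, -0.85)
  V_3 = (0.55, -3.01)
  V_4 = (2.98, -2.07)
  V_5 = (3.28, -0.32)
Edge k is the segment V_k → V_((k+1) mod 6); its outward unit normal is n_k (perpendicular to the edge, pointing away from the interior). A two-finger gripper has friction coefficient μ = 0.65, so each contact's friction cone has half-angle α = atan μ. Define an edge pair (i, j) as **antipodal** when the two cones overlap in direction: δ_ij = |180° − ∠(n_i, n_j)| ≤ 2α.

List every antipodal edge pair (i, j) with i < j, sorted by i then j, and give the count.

α = atan 0.65 = 33.02°;  2α = 66.05°
n_0 = (-0.2235, +0.9747)
n_1 = (-0.9701, -0.2425)
n_2 = (-0.5419, -0.8404)
n_3 = (+0.3608, -0.9327)
n_4 = (+0.9856, -0.1690)
n_5 = (+0.8093, +0.5874)
  (0,1): δ = 88.88°  ·
  (0,2): δ = 45.73°  ✓
  (0,3): δ = 8.23°  ✓
  (0,4): δ = 67.36°  ·
  (0,5): δ = 113.06°  ·
  (1,2): δ = 136.85°  ·
  (1,3): δ = 82.89°  ·
  (1,4): δ = 23.76°  ✓
  (1,5): δ = 21.94°  ✓
  (2,3): δ = 126.04°  ·
  (2,4): δ = 66.91°  ·
  (2,5): δ = 21.21°  ✓
  (3,4): δ = 120.88°  ·
  (3,5): δ = 75.17°  ·
  (4,5): δ = 134.30°  ·
antipodal pairs: 5

count = 5; pairs: (0,2), (0,3), (1,4), (1,5), (2,5)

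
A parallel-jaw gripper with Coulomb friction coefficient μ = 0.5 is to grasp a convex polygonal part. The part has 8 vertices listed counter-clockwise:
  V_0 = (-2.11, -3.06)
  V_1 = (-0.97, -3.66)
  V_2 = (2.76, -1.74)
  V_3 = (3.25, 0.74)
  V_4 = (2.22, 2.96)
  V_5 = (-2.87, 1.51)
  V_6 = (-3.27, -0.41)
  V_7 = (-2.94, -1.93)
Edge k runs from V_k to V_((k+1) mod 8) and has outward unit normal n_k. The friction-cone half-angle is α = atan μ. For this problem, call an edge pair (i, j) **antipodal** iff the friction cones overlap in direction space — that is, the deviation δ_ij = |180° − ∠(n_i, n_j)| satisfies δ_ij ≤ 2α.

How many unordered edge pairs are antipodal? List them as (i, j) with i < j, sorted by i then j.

count = 10; pairs: (0,3), (0,4), (1,4), (1,5), (2,5), (2,6), (2,7), (3,5), (3,6), (3,7)

α = atan 0.5 = 26.57°;  2α = 53.13°
n_0 = (-0.4657, -0.8849)
n_1 = (+0.4577, -0.8891)
n_2 = (+0.9810, -0.1938)
n_3 = (+0.9071, +0.4209)
n_4 = (-0.2740, +0.9617)
n_5 = (-0.9790, +0.2040)
n_6 = (-0.9772, -0.2122)
n_7 = (-0.8060, -0.5920)
  (0,1): δ = 125.00°  ·
  (0,2): δ = 73.42°  ·
  (0,3): δ = 37.35°  ✓
  (0,4): δ = 43.66°  ✓
  (0,5): δ = 105.99°  ·
  (0,6): δ = 130.01°  ·
  (0,7): δ = 154.06°  ·
  (1,2): δ = 128.41°  ·
  (1,3): δ = 92.35°  ·
  (1,4): δ = 11.34°  ✓
  (1,5): δ = 50.99°  ✓
  (1,6): δ = 75.01°  ·
  (1,7): δ = 99.06°  ·
  (2,3): δ = 143.93°  ·
  (2,4): δ = 62.92°  ·
  (2,5): δ = 0.59°  ✓
  (2,6): δ = 23.43°  ✓
  (2,7): δ = 47.47°  ✓
  (3,4): δ = 98.99°  ·
  (3,5): δ = 36.66°  ✓
  (3,6): δ = 12.64°  ✓
  (3,7): δ = 11.41°  ✓
  (4,5): δ = 117.67°  ·
  (4,6): δ = 93.65°  ·
  (4,7): δ = 69.60°  ·
  (5,6): δ = 155.98°  ·
  (5,7): δ = 131.93°  ·
  (6,7): δ = 155.95°  ·
antipodal pairs: 10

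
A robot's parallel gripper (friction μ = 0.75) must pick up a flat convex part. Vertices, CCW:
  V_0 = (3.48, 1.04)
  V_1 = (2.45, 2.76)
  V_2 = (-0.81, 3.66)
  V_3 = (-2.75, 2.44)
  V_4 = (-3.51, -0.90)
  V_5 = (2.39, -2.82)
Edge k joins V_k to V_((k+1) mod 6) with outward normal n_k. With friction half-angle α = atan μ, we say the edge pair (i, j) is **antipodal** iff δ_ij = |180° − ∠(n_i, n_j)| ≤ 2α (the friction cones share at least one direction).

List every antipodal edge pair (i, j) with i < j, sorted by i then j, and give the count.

α = atan 0.75 = 36.87°;  2α = 73.74°
n_0 = (+0.8579, +0.5138)
n_1 = (+0.2661, +0.9639)
n_2 = (-0.5324, +0.8465)
n_3 = (-0.9751, +0.2219)
n_4 = (-0.3095, -0.9509)
n_5 = (+0.9624, -0.2718)
  (0,1): δ = 136.35°  ·
  (0,2): δ = 88.75°  ·
  (0,3): δ = 43.73°  ✓
  (0,4): δ = 41.06°  ✓
  (0,5): δ = 133.32°  ·
  (1,2): δ = 132.40°  ·
  (1,3): δ = 87.39°  ·
  (1,4): δ = 2.59°  ✓
  (1,5): δ = 89.66°  ·
  (2,3): δ = 134.98°  ·
  (2,4): δ = 50.19°  ✓
  (2,5): δ = 42.07°  ✓
  (3,4): δ = 95.21°  ·
  (3,5): δ = 2.95°  ✓
  (4,5): δ = 87.74°  ·
antipodal pairs: 6

count = 6; pairs: (0,3), (0,4), (1,4), (2,4), (2,5), (3,5)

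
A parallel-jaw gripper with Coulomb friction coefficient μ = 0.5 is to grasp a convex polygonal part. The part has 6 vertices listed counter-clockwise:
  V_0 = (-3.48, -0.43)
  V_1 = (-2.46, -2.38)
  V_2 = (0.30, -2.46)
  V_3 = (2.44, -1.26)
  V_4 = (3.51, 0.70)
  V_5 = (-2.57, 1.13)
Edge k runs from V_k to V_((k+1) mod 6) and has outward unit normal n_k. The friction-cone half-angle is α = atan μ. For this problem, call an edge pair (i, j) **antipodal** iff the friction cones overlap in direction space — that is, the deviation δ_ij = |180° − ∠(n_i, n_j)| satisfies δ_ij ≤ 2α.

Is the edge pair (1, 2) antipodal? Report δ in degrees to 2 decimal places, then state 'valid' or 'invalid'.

α = atan 0.5 = 26.57°;  2α = 53.13°
edge 1: e_1 = (+2.76, -0.08);  n_1 = (-0.0290, -0.9996)
edge 2: e_2 = (+2.14, +1.20);  n_2 = (+0.4891, -0.8722)
∠(n_1, n_2) = 30.94°
δ = |180° − 30.94°| = 149.06°
149.06° > 2α = 53.13°  →  invalid

δ = 149.06°, invalid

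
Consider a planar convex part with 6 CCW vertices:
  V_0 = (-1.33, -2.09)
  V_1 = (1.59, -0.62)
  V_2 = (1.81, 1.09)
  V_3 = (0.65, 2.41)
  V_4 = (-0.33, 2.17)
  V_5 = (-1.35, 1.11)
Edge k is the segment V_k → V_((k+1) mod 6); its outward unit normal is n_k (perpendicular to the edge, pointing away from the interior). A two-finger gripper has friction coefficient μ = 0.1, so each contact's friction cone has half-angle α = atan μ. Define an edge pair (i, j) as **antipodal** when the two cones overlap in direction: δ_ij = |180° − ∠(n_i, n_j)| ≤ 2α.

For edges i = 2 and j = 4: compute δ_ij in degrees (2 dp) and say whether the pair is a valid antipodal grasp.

α = atan 0.1 = 5.71°;  2α = 11.42°
edge 2: e_2 = (-1.16, +1.32);  n_2 = (+0.7512, +0.6601)
edge 4: e_4 = (-1.02, -1.06);  n_4 = (-0.7206, +0.6934)
∠(n_2, n_4) = 94.79°
δ = |180° − 94.79°| = 85.21°
85.21° > 2α = 11.42°  →  invalid

δ = 85.21°, invalid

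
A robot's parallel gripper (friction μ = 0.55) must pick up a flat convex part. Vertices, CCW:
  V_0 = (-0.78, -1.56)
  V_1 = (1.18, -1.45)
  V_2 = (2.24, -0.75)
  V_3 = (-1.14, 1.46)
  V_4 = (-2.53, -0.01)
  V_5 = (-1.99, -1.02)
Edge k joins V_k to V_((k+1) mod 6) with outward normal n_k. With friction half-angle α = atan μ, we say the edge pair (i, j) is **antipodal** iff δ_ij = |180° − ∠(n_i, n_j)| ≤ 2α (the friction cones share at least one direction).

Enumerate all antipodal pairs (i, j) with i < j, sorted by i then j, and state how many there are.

α = atan 0.55 = 28.81°;  2α = 57.62°
n_0 = (+0.0560, -0.9984)
n_1 = (+0.5511, -0.8345)
n_2 = (+0.5472, +0.8370)
n_3 = (-0.7266, +0.6871)
n_4 = (-0.8819, -0.4715)
n_5 = (-0.4075, -0.9132)
  (0,1): δ = 149.77°  ·
  (0,2): δ = 36.39°  ✓
  (0,3): δ = 43.39°  ✓
  (0,4): δ = 114.92°  ·
  (0,5): δ = 152.74°  ·
  (1,2): δ = 66.62°  ·
  (1,3): δ = 13.16°  ✓
  (1,4): δ = 84.69°  ·
  (1,5): δ = 122.51°  ·
  (2,3): δ = 100.22°  ·
  (2,4): δ = 28.69°  ✓
  (2,5): δ = 9.13°  ✓
  (3,4): δ = 108.47°  ·
  (3,5): δ = 70.65°  ·
  (4,5): δ = 142.18°  ·
antipodal pairs: 5

count = 5; pairs: (0,2), (0,3), (1,3), (2,4), (2,5)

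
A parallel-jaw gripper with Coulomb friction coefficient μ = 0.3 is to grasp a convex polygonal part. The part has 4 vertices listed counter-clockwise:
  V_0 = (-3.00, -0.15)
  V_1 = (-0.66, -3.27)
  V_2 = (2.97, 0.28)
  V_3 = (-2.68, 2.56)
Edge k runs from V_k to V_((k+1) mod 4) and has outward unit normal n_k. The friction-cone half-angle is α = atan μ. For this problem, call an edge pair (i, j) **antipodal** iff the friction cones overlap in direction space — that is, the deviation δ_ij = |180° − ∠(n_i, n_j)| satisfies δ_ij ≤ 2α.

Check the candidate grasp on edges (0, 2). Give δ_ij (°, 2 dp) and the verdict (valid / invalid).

α = atan 0.3 = 16.70°;  2α = 33.40°
edge 0: e_0 = (+2.34, -3.12);  n_0 = (-0.8000, -0.6000)
edge 2: e_2 = (-5.65, +2.28);  n_2 = (+0.3742, +0.9273)
∠(n_0, n_2) = 148.85°
δ = |180° − 148.85°| = 31.15°
31.15° ≤ 2α = 33.40°  →  valid

δ = 31.15°, valid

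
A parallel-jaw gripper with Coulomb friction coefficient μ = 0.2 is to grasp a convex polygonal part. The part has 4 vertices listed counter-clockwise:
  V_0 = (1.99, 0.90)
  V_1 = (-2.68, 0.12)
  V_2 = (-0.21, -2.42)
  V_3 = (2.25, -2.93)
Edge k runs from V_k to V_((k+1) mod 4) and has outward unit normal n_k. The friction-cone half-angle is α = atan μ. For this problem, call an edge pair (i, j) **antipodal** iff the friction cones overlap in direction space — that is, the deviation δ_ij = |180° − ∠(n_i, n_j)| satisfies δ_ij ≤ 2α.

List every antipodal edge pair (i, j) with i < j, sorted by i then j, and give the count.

count = 1; pairs: (0,2)

α = atan 0.2 = 11.31°;  2α = 22.62°
n_0 = (-0.1647, +0.9863)
n_1 = (-0.7169, -0.6972)
n_2 = (-0.2030, -0.9792)
n_3 = (+0.9977, +0.0677)
  (0,1): δ = 55.28°  ·
  (0,2): δ = 21.19°  ✓
  (0,3): δ = 84.40°  ·
  (1,2): δ = 145.91°  ·
  (1,3): δ = 40.32°  ·
  (2,3): δ = 74.40°  ·
antipodal pairs: 1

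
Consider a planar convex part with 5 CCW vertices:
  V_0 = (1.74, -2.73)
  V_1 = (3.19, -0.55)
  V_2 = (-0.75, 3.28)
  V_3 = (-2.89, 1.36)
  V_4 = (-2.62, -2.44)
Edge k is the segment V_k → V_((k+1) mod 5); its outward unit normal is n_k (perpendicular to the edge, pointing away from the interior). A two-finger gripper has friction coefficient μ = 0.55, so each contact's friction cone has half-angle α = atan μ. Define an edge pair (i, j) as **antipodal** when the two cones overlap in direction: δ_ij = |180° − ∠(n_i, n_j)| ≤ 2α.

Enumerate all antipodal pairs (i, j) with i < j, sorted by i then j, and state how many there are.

α = atan 0.55 = 28.81°;  2α = 57.62°
n_0 = (+0.8326, -0.5538)
n_1 = (+0.6970, +0.7170)
n_2 = (-0.6678, +0.7443)
n_3 = (-0.9975, -0.0709)
n_4 = (-0.0664, -0.9978)
  (0,1): δ = 100.56°  ·
  (0,2): δ = 14.47°  ✓
  (0,3): δ = 37.69°  ✓
  (0,4): δ = 119.82°  ·
  (1,2): δ = 93.91°  ·
  (1,3): δ = 41.75°  ✓
  (1,4): δ = 40.38°  ✓
  (2,3): δ = 127.83°  ·
  (2,4): δ = 45.70°  ✓
  (3,4): δ = 97.87°  ·
antipodal pairs: 5

count = 5; pairs: (0,2), (0,3), (1,3), (1,4), (2,4)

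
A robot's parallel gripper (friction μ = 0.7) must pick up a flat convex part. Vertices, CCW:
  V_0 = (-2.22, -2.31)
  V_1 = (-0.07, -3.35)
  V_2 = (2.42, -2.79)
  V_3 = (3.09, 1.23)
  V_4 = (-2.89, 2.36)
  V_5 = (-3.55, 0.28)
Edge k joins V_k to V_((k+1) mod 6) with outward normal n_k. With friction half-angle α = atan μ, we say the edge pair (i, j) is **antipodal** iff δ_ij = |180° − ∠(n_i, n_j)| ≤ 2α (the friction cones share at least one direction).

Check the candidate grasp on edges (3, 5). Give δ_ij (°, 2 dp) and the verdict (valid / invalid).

δ = 52.12°, valid

α = atan 0.7 = 34.99°;  2α = 69.98°
edge 3: e_3 = (-5.98, +1.13);  n_3 = (+0.1857, +0.9826)
edge 5: e_5 = (+1.33, -2.59);  n_5 = (-0.8896, -0.4568)
∠(n_3, n_5) = 127.88°
δ = |180° − 127.88°| = 52.12°
52.12° ≤ 2α = 69.98°  →  valid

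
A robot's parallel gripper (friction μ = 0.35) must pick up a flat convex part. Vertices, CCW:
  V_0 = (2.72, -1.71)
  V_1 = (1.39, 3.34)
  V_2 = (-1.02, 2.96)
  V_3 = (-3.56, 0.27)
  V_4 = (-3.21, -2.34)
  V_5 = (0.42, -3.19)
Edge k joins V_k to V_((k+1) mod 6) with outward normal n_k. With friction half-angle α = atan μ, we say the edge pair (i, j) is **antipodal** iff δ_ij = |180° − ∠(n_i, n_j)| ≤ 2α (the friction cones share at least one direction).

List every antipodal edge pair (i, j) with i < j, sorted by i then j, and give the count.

count = 4; pairs: (0,3), (1,4), (1,5), (2,5)

α = atan 0.35 = 19.29°;  2α = 38.58°
n_0 = (+0.9670, +0.2547)
n_1 = (-0.1558, +0.9878)
n_2 = (-0.7271, +0.6865)
n_3 = (-0.9911, -0.1329)
n_4 = (-0.2280, -0.9737)
n_5 = (+0.5411, -0.8409)
  (0,1): δ = 95.79°  ·
  (0,2): δ = 58.11°  ·
  (0,3): δ = 7.12°  ✓
  (0,4): δ = 62.07°  ·
  (0,5): δ = 108.01°  ·
  (1,2): δ = 142.32°  ·
  (1,3): δ = 91.32°  ·
  (1,4): δ = 22.14°  ✓
  (1,5): δ = 23.80°  ✓
  (2,3): δ = 129.01°  ·
  (2,4): δ = 59.82°  ·
  (2,5): δ = 13.88°  ✓
  (3,4): δ = 110.82°  ·
  (3,5): δ = 64.88°  ·
  (4,5): δ = 134.06°  ·
antipodal pairs: 4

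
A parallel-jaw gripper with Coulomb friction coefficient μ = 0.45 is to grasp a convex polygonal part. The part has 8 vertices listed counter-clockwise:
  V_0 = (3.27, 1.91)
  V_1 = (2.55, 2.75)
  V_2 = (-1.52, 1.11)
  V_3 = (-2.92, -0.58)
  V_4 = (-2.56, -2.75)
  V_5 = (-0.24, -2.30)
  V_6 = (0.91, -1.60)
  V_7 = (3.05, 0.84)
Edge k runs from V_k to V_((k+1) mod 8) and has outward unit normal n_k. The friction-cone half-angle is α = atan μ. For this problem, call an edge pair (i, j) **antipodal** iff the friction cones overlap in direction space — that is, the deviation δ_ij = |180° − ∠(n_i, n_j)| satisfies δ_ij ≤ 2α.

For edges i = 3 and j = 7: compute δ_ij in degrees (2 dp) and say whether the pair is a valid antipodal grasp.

α = atan 0.45 = 24.23°;  2α = 48.46°
edge 3: e_3 = (+0.36, -2.17);  n_3 = (-0.9865, -0.1637)
edge 7: e_7 = (+0.22, +1.07);  n_7 = (+0.9795, -0.2014)
∠(n_3, n_7) = 158.96°
δ = |180° − 158.96°| = 21.04°
21.04° ≤ 2α = 48.46°  →  valid

δ = 21.04°, valid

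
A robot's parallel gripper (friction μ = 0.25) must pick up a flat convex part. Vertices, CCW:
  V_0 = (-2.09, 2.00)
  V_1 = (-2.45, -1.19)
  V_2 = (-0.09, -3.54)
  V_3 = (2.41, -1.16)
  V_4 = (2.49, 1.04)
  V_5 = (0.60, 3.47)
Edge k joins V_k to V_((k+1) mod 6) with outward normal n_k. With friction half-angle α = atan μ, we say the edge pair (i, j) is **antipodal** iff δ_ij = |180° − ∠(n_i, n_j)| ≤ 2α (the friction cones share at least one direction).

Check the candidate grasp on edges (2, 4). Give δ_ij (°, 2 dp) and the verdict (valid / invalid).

δ = 95.72°, invalid

α = atan 0.25 = 14.04°;  2α = 28.07°
edge 2: e_2 = (+2.50, +2.38);  n_2 = (+0.6895, -0.7243)
edge 4: e_4 = (-1.89, +2.43);  n_4 = (+0.7894, +0.6139)
∠(n_2, n_4) = 84.28°
δ = |180° − 84.28°| = 95.72°
95.72° > 2α = 28.07°  →  invalid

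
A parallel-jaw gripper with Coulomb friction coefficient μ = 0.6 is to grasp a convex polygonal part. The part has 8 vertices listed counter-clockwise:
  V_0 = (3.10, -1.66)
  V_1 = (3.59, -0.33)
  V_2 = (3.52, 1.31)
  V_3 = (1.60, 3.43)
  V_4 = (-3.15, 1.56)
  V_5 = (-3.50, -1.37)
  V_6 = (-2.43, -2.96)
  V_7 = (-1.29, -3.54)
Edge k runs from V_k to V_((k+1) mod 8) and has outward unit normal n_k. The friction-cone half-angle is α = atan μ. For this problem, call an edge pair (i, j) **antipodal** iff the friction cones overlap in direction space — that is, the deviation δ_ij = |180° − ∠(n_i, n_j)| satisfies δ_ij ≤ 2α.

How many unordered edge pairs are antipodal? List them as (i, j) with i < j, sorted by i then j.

count = 12; pairs: (0,3), (0,4), (0,5), (1,4), (1,5), (1,6), (2,4), (2,5), (2,6), (3,6), (3,7), (4,7)

α = atan 0.6 = 30.96°;  2α = 61.93°
n_0 = (+0.9383, -0.3457)
n_1 = (+0.9991, +0.0426)
n_2 = (+0.7412, +0.6713)
n_3 = (-0.3663, +0.9305)
n_4 = (-0.9929, +0.1186)
n_5 = (-0.8296, -0.5583)
n_6 = (-0.4535, -0.8913)
n_7 = (+0.3937, -0.9193)
  (0,1): δ = 157.33°  ·
  (0,2): δ = 117.61°  ·
  (0,3): δ = 48.29°  ✓
  (0,4): δ = 13.41°  ✓
  (0,5): δ = 54.16°  ✓
  (0,6): δ = 83.26°  ·
  (0,7): δ = 133.41°  ·
  (1,2): δ = 140.28°  ·
  (1,3): δ = 70.96°  ·
  (1,4): δ = 9.26°  ✓
  (1,5): δ = 31.49°  ✓
  (1,6): δ = 60.59°  ✓
  (1,7): δ = 110.74°  ·
  (2,3): δ = 110.68°  ·
  (2,4): δ = 48.98°  ✓
  (2,5): δ = 8.23°  ✓
  (2,6): δ = 20.87°  ✓
  (2,7): δ = 71.02°  ·
  (3,4): δ = 118.30°  ·
  (3,5): δ = 77.55°  ·
  (3,6): δ = 48.45°  ✓
  (3,7): δ = 1.69°  ✓
  (4,5): δ = 139.25°  ·
  (4,6): δ = 110.15°  ·
  (4,7): δ = 60.01°  ✓
  (5,6): δ = 150.90°  ·
  (5,7): δ = 100.76°  ·
  (6,7): δ = 129.85°  ·
antipodal pairs: 12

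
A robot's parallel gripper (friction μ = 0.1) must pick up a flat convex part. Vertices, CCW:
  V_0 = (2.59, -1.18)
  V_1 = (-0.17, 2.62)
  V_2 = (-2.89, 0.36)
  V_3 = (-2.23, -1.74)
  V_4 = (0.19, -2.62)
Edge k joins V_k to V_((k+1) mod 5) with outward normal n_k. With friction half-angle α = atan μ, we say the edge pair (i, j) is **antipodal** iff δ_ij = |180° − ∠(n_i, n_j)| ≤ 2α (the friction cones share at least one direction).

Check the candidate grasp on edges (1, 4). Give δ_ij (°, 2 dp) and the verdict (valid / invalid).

δ = 8.76°, valid

α = atan 0.1 = 5.71°;  2α = 11.42°
edge 1: e_1 = (-2.72, -2.26);  n_1 = (-0.6391, +0.7691)
edge 4: e_4 = (+2.40, +1.44);  n_4 = (+0.5145, -0.8575)
∠(n_1, n_4) = 171.24°
δ = |180° − 171.24°| = 8.76°
8.76° ≤ 2α = 11.42°  →  valid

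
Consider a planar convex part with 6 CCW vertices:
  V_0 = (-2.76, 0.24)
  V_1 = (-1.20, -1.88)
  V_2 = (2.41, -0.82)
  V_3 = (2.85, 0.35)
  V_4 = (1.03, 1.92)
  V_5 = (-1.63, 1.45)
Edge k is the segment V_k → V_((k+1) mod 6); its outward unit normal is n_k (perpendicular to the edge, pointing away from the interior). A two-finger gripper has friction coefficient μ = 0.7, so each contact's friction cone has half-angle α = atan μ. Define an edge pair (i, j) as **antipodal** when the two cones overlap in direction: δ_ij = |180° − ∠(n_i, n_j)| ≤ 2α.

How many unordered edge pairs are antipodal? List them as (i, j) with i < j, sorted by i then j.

α = atan 0.7 = 34.99°;  2α = 69.98°
n_0 = (-0.8054, -0.5927)
n_1 = (+0.2817, -0.9595)
n_2 = (+0.9360, -0.3520)
n_3 = (+0.6532, +0.7572)
n_4 = (-0.1740, +0.9847)
n_5 = (-0.7309, +0.6825)
  (0,1): δ = 109.98°  ·
  (0,2): δ = 56.96°  ✓
  (0,3): δ = 12.87°  ✓
  (0,4): δ = 63.67°  ✓
  (0,5): δ = 100.61°  ·
  (1,2): δ = 126.97°  ·
  (1,3): δ = 57.15°  ✓
  (1,4): δ = 6.34°  ✓
  (1,5): δ = 30.59°  ✓
  (2,3): δ = 110.17°  ·
  (2,4): δ = 59.37°  ✓
  (2,5): δ = 22.43°  ✓
  (3,4): δ = 129.20°  ·
  (3,5): δ = 92.26°  ·
  (4,5): δ = 143.06°  ·
antipodal pairs: 8

count = 8; pairs: (0,2), (0,3), (0,4), (1,3), (1,4), (1,5), (2,4), (2,5)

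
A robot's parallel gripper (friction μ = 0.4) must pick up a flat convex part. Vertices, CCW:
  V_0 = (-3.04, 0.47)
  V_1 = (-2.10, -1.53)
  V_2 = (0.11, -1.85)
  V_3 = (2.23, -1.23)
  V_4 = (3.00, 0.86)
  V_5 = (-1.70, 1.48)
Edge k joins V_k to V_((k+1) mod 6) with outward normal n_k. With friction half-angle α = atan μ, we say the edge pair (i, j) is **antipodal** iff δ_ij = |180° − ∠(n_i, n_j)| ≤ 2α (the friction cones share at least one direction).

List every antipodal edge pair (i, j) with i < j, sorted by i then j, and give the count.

α = atan 0.4 = 21.80°;  2α = 43.60°
n_0 = (-0.9050, -0.4254)
n_1 = (-0.1433, -0.9897)
n_2 = (+0.2807, -0.9598)
n_3 = (+0.9383, -0.3457)
n_4 = (+0.1308, +0.9914)
n_5 = (-0.6019, +0.7986)
  (0,1): δ = 123.41°  ·
  (0,2): δ = 98.87°  ·
  (0,3): δ = 45.40°  ·
  (0,4): δ = 57.31°  ·
  (0,5): δ = 101.83°  ·
  (1,2): δ = 155.46°  ·
  (1,3): δ = 101.99°  ·
  (1,4): δ = 0.72°  ✓
  (1,5): δ = 45.25°  ·
  (2,3): δ = 126.53°  ·
  (2,4): δ = 23.82°  ✓
  (2,5): δ = 20.70°  ✓
  (3,4): δ = 77.29°  ·
  (3,5): δ = 32.77°  ✓
  (4,5): δ = 135.48°  ·
antipodal pairs: 4

count = 4; pairs: (1,4), (2,4), (2,5), (3,5)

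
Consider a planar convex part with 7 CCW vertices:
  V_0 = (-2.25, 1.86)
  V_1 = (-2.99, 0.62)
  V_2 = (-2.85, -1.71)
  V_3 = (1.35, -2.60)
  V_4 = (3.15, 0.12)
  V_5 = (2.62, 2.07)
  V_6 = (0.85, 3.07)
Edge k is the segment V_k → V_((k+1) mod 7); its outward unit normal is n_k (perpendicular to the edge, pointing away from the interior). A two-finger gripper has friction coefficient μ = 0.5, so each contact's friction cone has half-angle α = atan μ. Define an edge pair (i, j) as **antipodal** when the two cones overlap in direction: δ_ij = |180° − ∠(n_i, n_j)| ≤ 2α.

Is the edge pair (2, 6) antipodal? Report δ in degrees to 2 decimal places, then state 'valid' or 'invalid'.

δ = 33.29°, valid

α = atan 0.5 = 26.57°;  2α = 53.13°
edge 2: e_2 = (+4.20, -0.89);  n_2 = (-0.2073, -0.9783)
edge 6: e_6 = (-3.10, -1.21);  n_6 = (-0.3636, +0.9316)
∠(n_2, n_6) = 146.71°
δ = |180° − 146.71°| = 33.29°
33.29° ≤ 2α = 53.13°  →  valid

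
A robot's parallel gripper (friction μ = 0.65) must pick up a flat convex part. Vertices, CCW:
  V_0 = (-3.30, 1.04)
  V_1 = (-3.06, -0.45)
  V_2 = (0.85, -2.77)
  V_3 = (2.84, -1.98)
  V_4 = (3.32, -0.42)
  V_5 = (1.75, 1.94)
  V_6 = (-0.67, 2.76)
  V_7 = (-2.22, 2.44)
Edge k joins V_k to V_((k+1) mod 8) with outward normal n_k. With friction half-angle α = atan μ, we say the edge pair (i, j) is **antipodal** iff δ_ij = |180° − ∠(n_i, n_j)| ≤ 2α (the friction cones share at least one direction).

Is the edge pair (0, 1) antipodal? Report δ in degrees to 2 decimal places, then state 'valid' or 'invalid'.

δ = 129.83°, invalid

α = atan 0.65 = 33.02°;  2α = 66.05°
edge 0: e_0 = (+0.24, -1.49);  n_0 = (-0.9873, -0.1590)
edge 1: e_1 = (+3.91, -2.32);  n_1 = (-0.5103, -0.8600)
∠(n_0, n_1) = 50.17°
δ = |180° − 50.17°| = 129.83°
129.83° > 2α = 66.05°  →  invalid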